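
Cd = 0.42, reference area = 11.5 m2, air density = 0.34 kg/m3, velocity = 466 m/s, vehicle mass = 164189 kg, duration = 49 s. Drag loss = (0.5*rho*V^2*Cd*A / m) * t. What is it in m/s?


D = 0.5 * 0.34 * 466^2 * 0.42 * 11.5 = 178306.79 N
a = 178306.79 / 164189 = 1.086 m/s2
dV = 1.086 * 49 = 53.2 m/s

53.2 m/s


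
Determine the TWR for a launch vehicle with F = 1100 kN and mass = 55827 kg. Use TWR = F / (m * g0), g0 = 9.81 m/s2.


TWR = 1100000 / (55827 * 9.81) = 2.01

2.01


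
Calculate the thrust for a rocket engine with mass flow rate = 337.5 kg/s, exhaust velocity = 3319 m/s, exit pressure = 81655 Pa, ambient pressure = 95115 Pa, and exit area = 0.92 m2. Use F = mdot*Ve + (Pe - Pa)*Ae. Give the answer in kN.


F = 337.5 * 3319 + (81655 - 95115) * 0.92 = 1.1078e+06 N = 1107.8 kN

1107.8 kN


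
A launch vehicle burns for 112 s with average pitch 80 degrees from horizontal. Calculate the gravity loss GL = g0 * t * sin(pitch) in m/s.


GL = 9.81 * 112 * sin(80 deg) = 1082 m/s

1082 m/s


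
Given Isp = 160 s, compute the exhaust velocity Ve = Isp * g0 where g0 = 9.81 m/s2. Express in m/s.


Ve = Isp * g0 = 160 * 9.81 = 1569.6 m/s

1569.6 m/s


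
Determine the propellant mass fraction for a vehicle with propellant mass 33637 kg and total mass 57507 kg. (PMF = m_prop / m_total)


PMF = 33637 / 57507 = 0.585

0.585


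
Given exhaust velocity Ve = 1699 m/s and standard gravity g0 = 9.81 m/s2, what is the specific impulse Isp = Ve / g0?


Isp = Ve / g0 = 1699 / 9.81 = 173.2 s

173.2 s


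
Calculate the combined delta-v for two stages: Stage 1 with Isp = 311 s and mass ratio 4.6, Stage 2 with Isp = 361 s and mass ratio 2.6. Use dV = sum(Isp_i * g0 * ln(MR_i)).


dV1 = 311 * 9.81 * ln(4.6) = 4655.9 m/s
dV2 = 361 * 9.81 * ln(2.6) = 3383.9 m/s
Total dV = 4655.9 + 3383.9 = 8039.8 m/s ~ 8040 m/s

8040 m/s


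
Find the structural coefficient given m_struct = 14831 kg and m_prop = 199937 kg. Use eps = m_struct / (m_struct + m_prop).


eps = 14831 / (14831 + 199937) = 0.0691

0.0691


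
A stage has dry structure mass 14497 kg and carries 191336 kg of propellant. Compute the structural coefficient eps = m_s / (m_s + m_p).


eps = 14497 / (14497 + 191336) = 0.0704

0.0704


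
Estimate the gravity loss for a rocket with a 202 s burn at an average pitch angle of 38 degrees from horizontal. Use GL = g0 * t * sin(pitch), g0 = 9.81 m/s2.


GL = 9.81 * 202 * sin(38 deg) = 1220 m/s

1220 m/s


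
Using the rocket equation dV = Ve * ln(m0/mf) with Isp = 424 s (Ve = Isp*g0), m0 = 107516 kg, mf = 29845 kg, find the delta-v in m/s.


Ve = 424 * 9.81 = 4159.44 m/s
dV = 4159.44 * ln(107516/29845) = 5331 m/s

5331 m/s


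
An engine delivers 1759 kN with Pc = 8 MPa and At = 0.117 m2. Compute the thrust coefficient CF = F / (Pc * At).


CF = 1759000 / (8e6 * 0.117) = 1.88

1.88


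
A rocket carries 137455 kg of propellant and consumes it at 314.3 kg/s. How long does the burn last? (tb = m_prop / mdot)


tb = 137455 / 314.3 = 437.3 s

437.3 s


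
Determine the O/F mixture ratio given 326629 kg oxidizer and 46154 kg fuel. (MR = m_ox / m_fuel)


MR = 326629 / 46154 = 7.08

7.08


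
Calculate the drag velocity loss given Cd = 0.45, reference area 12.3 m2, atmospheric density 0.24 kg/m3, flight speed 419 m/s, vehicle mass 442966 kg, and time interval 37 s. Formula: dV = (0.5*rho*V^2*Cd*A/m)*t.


D = 0.5 * 0.24 * 419^2 * 0.45 * 12.3 = 116607.62 N
a = 116607.62 / 442966 = 0.2632 m/s2
dV = 0.2632 * 37 = 9.7 m/s

9.7 m/s


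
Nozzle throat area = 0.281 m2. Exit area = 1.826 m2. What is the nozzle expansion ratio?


AR = 1.826 / 0.281 = 6.5

6.5


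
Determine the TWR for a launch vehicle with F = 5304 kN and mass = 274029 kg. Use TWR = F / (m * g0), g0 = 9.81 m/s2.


TWR = 5304000 / (274029 * 9.81) = 1.97

1.97


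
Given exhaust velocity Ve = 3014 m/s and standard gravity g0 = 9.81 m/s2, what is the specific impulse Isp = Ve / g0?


Isp = Ve / g0 = 3014 / 9.81 = 307.2 s

307.2 s


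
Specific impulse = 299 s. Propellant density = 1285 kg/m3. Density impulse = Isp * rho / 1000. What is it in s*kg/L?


rho*Isp = 299 * 1285 / 1000 = 384 s*kg/L

384 s*kg/L


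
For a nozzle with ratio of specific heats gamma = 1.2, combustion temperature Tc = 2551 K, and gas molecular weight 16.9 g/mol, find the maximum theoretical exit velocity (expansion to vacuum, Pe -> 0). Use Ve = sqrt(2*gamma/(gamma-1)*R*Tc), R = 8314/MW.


R = 8314 / 16.9 = 491.95 J/(kg.K)
Ve = sqrt(2 * 1.2 / (1.2 - 1) * 491.95 * 2551) = 3881 m/s

3881 m/s


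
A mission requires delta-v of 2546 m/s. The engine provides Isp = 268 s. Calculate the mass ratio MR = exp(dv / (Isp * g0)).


Ve = 268 * 9.81 = 2629.08 m/s
MR = exp(2546 / 2629.08) = 2.634

2.634


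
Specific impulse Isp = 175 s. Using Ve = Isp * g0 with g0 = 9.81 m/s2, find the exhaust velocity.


Ve = Isp * g0 = 175 * 9.81 = 1716.8 m/s

1716.8 m/s


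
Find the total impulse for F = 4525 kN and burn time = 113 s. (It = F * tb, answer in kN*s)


It = 4525 * 113 = 511325 kN*s

511325 kN*s


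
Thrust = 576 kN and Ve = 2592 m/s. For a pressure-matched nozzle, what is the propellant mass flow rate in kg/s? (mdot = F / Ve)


mdot = F / Ve = 576000 / 2592 = 222.2 kg/s

222.2 kg/s


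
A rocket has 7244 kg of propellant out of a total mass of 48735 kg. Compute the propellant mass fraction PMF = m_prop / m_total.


PMF = 7244 / 48735 = 0.149

0.149


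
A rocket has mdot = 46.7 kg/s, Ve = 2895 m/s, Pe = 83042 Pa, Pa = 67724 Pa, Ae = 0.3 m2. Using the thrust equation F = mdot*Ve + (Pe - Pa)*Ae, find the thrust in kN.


F = 46.7 * 2895 + (83042 - 67724) * 0.3 = 139792.0 N = 139.8 kN

139.8 kN


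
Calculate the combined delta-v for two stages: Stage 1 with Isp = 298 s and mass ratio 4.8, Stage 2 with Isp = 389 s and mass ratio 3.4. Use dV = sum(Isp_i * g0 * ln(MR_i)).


dV1 = 298 * 9.81 * ln(4.8) = 4585.7 m/s
dV2 = 389 * 9.81 * ln(3.4) = 4670.0 m/s
Total dV = 4585.7 + 4670.0 = 9255.7 m/s ~ 9256 m/s

9256 m/s


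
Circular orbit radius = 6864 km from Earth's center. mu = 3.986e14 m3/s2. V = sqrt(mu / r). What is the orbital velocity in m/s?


V = sqrt(3.986e14 / 6864000) = 7620 m/s

7620 m/s


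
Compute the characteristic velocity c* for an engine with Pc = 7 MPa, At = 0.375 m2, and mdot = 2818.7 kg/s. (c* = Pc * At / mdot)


c* = 7e6 * 0.375 / 2818.7 = 931 m/s

931 m/s


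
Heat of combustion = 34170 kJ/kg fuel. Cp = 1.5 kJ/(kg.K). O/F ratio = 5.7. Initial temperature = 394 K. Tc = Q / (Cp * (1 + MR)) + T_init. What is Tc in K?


Tc = 34170 / (1.5 * (1 + 5.7)) + 394 = 3794 K

3794 K


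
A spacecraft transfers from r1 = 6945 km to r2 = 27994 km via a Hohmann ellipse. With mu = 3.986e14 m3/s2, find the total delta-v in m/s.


V1 = sqrt(mu/r1) = 7575.87 m/s
dV1 = V1*(sqrt(2*r2/(r1+r2)) - 1) = 2014.27 m/s
V2 = sqrt(mu/r2) = 3773.43 m/s
dV2 = V2*(1 - sqrt(2*r1/(r1+r2))) = 1394.22 m/s
Total dV = 3408 m/s

3408 m/s


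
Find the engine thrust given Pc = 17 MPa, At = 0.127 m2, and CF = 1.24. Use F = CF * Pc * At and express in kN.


F = 1.24 * 17e6 * 0.127 = 2.6772e+06 N = 2677.2 kN

2677.2 kN


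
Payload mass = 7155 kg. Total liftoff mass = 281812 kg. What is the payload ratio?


PR = 7155 / 281812 = 0.0254

0.0254


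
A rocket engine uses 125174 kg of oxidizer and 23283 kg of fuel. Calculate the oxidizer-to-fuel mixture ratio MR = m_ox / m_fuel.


MR = 125174 / 23283 = 5.38

5.38


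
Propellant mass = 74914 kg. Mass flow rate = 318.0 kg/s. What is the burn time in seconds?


tb = 74914 / 318.0 = 235.6 s

235.6 s


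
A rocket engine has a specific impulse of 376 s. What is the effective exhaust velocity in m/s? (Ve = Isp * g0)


Ve = Isp * g0 = 376 * 9.81 = 3688.6 m/s

3688.6 m/s


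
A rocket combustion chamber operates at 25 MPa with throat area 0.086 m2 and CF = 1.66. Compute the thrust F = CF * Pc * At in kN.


F = 1.66 * 25e6 * 0.086 = 3.5690e+06 N = 3569.0 kN

3569.0 kN


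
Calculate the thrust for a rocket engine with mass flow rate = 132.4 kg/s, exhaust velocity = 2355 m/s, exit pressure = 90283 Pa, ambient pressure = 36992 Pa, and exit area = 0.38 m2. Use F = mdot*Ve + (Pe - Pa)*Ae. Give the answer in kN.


F = 132.4 * 2355 + (90283 - 36992) * 0.38 = 332053.0 N = 332.1 kN

332.1 kN


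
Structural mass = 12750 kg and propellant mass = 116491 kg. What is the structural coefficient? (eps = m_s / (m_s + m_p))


eps = 12750 / (12750 + 116491) = 0.0987

0.0987


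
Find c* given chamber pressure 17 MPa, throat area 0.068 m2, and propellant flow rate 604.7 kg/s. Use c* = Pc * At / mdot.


c* = 17e6 * 0.068 / 604.7 = 1912 m/s

1912 m/s


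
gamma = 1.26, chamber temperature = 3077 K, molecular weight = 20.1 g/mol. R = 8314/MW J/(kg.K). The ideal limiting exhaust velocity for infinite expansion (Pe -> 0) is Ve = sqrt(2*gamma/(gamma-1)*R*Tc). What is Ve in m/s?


R = 8314 / 20.1 = 413.63 J/(kg.K)
Ve = sqrt(2 * 1.26 / (1.26 - 1) * 413.63 * 3077) = 3512 m/s

3512 m/s


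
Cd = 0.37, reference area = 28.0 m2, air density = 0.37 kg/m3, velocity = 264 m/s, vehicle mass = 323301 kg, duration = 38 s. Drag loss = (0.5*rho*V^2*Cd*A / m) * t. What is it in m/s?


D = 0.5 * 0.37 * 264^2 * 0.37 * 28.0 = 133579.35 N
a = 133579.35 / 323301 = 0.4132 m/s2
dV = 0.4132 * 38 = 15.7 m/s

15.7 m/s


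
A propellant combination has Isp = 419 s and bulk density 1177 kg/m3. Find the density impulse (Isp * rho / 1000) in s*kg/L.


rho*Isp = 419 * 1177 / 1000 = 493 s*kg/L

493 s*kg/L


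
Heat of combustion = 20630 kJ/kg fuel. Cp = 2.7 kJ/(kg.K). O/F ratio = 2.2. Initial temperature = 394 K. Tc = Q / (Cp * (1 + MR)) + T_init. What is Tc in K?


Tc = 20630 / (2.7 * (1 + 2.2)) + 394 = 2782 K

2782 K


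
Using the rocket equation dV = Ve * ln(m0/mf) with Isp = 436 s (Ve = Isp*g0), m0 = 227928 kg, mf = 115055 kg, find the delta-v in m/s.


Ve = 436 * 9.81 = 4277.16 m/s
dV = 4277.16 * ln(227928/115055) = 2924 m/s

2924 m/s


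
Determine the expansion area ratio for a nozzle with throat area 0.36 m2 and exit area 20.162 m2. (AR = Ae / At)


AR = 20.162 / 0.36 = 56.0

56.0


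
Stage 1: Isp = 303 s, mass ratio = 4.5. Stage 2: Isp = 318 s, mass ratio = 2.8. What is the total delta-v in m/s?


dV1 = 303 * 9.81 * ln(4.5) = 4470.8 m/s
dV2 = 318 * 9.81 * ln(2.8) = 3212.0 m/s
Total dV = 4470.8 + 3212.0 = 7682.8 m/s ~ 7683 m/s

7683 m/s


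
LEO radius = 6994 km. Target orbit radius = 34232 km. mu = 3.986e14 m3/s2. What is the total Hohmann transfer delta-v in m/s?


V1 = sqrt(mu/r1) = 7549.29 m/s
dV1 = V1*(sqrt(2*r2/(r1+r2)) - 1) = 2179.34 m/s
V2 = sqrt(mu/r2) = 3412.34 m/s
dV2 = V2*(1 - sqrt(2*r1/(r1+r2))) = 1424.67 m/s
Total dV = 3604 m/s

3604 m/s


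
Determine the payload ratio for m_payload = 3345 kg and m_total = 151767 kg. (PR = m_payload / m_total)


PR = 3345 / 151767 = 0.022

0.022


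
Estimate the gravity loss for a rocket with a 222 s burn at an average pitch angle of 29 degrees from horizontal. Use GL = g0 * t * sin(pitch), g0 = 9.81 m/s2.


GL = 9.81 * 222 * sin(29 deg) = 1056 m/s

1056 m/s


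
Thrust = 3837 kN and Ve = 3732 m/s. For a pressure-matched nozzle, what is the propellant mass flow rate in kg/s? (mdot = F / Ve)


mdot = F / Ve = 3837000 / 3732 = 1028.1 kg/s

1028.1 kg/s


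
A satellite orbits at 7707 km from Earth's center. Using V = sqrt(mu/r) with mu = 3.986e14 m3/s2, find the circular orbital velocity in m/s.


V = sqrt(3.986e14 / 7707000) = 7192 m/s

7192 m/s


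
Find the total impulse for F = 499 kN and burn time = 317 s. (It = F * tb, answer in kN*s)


It = 499 * 317 = 158183 kN*s

158183 kN*s


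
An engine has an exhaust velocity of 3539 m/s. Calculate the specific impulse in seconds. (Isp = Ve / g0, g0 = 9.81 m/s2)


Isp = Ve / g0 = 3539 / 9.81 = 360.8 s

360.8 s


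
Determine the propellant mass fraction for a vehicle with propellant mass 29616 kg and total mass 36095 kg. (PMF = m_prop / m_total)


PMF = 29616 / 36095 = 0.821

0.821


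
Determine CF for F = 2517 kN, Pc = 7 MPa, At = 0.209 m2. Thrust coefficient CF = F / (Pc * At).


CF = 2517000 / (7e6 * 0.209) = 1.72

1.72


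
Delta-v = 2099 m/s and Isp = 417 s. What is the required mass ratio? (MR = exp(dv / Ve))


Ve = 417 * 9.81 = 4090.77 m/s
MR = exp(2099 / 4090.77) = 1.67

1.67


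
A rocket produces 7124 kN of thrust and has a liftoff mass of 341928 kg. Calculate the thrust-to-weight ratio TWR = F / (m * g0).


TWR = 7124000 / (341928 * 9.81) = 2.12

2.12


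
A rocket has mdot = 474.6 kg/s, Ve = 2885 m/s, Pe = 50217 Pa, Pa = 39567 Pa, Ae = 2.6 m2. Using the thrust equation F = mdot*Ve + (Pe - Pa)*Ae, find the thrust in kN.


F = 474.6 * 2885 + (50217 - 39567) * 2.6 = 1.3969e+06 N = 1396.9 kN

1396.9 kN


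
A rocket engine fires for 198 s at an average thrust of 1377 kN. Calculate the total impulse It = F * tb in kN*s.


It = 1377 * 198 = 272646 kN*s

272646 kN*s


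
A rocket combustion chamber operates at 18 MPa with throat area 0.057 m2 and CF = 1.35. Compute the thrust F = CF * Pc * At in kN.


F = 1.35 * 18e6 * 0.057 = 1.3851e+06 N = 1385.1 kN

1385.1 kN


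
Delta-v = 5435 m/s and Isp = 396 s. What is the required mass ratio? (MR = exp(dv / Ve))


Ve = 396 * 9.81 = 3884.76 m/s
MR = exp(5435 / 3884.76) = 4.051

4.051


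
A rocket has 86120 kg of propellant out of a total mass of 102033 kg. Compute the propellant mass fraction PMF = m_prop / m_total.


PMF = 86120 / 102033 = 0.844

0.844


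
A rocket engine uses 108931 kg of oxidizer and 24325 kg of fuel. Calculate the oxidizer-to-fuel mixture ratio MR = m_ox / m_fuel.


MR = 108931 / 24325 = 4.48

4.48


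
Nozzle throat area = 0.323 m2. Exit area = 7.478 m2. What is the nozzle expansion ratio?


AR = 7.478 / 0.323 = 23.2

23.2


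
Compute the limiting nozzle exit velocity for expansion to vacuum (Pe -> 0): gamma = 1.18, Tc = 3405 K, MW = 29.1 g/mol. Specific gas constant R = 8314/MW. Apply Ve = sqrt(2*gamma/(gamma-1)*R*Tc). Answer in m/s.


R = 8314 / 29.1 = 285.7 J/(kg.K)
Ve = sqrt(2 * 1.18 / (1.18 - 1) * 285.7 * 3405) = 3571 m/s

3571 m/s


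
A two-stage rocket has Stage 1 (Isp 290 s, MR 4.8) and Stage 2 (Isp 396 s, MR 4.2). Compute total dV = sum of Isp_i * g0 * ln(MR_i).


dV1 = 290 * 9.81 * ln(4.8) = 4462.6 m/s
dV2 = 396 * 9.81 * ln(4.2) = 5575.0 m/s
Total dV = 4462.6 + 5575.0 = 10037.6 m/s ~ 10038 m/s

10038 m/s


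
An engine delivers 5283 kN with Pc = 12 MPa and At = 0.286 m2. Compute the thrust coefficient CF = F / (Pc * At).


CF = 5283000 / (12e6 * 0.286) = 1.54

1.54


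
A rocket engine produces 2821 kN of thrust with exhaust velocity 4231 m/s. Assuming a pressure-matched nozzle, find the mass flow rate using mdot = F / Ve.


mdot = F / Ve = 2821000 / 4231 = 666.7 kg/s

666.7 kg/s


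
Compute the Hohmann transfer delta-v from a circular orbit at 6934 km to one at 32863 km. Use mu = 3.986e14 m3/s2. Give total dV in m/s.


V1 = sqrt(mu/r1) = 7581.88 m/s
dV1 = V1*(sqrt(2*r2/(r1+r2)) - 1) = 2161.74 m/s
V2 = sqrt(mu/r2) = 3482.69 m/s
dV2 = V2*(1 - sqrt(2*r1/(r1+r2))) = 1426.82 m/s
Total dV = 3589 m/s

3589 m/s


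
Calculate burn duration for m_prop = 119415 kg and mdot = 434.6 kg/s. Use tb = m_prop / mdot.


tb = 119415 / 434.6 = 274.8 s

274.8 s


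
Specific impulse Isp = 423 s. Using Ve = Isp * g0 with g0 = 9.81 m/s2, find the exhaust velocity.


Ve = Isp * g0 = 423 * 9.81 = 4149.6 m/s

4149.6 m/s


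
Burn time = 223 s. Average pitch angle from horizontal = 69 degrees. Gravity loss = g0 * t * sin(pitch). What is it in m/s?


GL = 9.81 * 223 * sin(69 deg) = 2042 m/s

2042 m/s


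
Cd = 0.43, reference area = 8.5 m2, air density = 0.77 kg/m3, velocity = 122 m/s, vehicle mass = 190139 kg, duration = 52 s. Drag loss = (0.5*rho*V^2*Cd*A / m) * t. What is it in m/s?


D = 0.5 * 0.77 * 122^2 * 0.43 * 8.5 = 20944.39 N
a = 20944.39 / 190139 = 0.1102 m/s2
dV = 0.1102 * 52 = 5.7 m/s

5.7 m/s


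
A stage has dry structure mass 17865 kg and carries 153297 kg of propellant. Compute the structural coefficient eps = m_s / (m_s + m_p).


eps = 17865 / (17865 + 153297) = 0.1044

0.1044


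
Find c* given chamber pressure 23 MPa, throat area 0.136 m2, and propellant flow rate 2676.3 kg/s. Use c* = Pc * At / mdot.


c* = 23e6 * 0.136 / 2676.3 = 1169 m/s

1169 m/s


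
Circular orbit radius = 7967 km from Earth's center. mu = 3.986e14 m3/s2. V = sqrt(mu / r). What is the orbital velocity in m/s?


V = sqrt(3.986e14 / 7967000) = 7073 m/s

7073 m/s


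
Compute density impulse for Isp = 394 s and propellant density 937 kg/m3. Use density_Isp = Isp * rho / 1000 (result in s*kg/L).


rho*Isp = 394 * 937 / 1000 = 369 s*kg/L

369 s*kg/L


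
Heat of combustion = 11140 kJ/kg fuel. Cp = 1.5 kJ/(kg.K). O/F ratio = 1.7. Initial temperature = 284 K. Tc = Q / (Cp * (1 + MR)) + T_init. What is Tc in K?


Tc = 11140 / (1.5 * (1 + 1.7)) + 284 = 3035 K

3035 K


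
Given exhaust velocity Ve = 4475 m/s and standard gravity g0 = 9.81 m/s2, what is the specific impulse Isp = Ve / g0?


Isp = Ve / g0 = 4475 / 9.81 = 456.2 s

456.2 s


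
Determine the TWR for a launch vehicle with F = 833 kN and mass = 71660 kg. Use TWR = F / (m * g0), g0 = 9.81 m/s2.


TWR = 833000 / (71660 * 9.81) = 1.18

1.18


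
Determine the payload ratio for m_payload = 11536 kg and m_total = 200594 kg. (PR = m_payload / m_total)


PR = 11536 / 200594 = 0.0575

0.0575


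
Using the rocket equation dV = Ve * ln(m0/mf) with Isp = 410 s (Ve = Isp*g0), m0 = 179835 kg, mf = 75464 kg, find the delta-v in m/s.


Ve = 410 * 9.81 = 4022.1 m/s
dV = 4022.1 * ln(179835/75464) = 3493 m/s

3493 m/s


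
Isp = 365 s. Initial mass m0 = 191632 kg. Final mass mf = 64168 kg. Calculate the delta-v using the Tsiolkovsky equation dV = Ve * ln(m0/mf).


Ve = 365 * 9.81 = 3580.65 m/s
dV = 3580.65 * ln(191632/64168) = 3917 m/s

3917 m/s


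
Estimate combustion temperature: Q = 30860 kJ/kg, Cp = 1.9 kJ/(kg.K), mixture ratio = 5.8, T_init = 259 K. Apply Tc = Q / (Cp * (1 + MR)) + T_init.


Tc = 30860 / (1.9 * (1 + 5.8)) + 259 = 2648 K

2648 K


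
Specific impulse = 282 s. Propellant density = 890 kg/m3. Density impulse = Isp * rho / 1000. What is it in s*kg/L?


rho*Isp = 282 * 890 / 1000 = 251 s*kg/L

251 s*kg/L


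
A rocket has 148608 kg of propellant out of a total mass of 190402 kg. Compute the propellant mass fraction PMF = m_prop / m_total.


PMF = 148608 / 190402 = 0.78

0.78


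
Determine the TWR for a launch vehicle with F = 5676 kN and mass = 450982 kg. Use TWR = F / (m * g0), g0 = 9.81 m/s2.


TWR = 5676000 / (450982 * 9.81) = 1.28

1.28


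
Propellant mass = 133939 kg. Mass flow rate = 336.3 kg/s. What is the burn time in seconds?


tb = 133939 / 336.3 = 398.3 s

398.3 s


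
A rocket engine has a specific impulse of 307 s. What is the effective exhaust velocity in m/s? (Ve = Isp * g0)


Ve = Isp * g0 = 307 * 9.81 = 3011.7 m/s

3011.7 m/s


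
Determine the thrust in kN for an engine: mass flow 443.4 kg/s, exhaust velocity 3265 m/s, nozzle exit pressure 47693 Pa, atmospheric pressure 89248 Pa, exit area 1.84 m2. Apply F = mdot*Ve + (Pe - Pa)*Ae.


F = 443.4 * 3265 + (47693 - 89248) * 1.84 = 1.3712e+06 N = 1371.2 kN

1371.2 kN


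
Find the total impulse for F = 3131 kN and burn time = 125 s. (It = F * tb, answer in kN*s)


It = 3131 * 125 = 391375 kN*s

391375 kN*s


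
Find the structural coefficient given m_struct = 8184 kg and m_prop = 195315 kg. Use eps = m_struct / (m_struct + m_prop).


eps = 8184 / (8184 + 195315) = 0.0402

0.0402


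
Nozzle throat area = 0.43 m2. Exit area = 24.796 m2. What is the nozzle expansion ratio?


AR = 24.796 / 0.43 = 57.7

57.7


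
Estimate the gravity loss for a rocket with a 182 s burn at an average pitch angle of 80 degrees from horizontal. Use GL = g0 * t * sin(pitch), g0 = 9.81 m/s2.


GL = 9.81 * 182 * sin(80 deg) = 1758 m/s

1758 m/s


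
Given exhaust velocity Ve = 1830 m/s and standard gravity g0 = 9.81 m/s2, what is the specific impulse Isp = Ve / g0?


Isp = Ve / g0 = 1830 / 9.81 = 186.5 s

186.5 s


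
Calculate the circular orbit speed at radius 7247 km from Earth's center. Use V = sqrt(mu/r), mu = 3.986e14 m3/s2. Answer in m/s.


V = sqrt(3.986e14 / 7247000) = 7416 m/s

7416 m/s


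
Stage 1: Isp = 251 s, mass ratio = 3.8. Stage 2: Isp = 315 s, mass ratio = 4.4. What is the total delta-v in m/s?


dV1 = 251 * 9.81 * ln(3.8) = 3287.2 m/s
dV2 = 315 * 9.81 * ln(4.4) = 4578.4 m/s
Total dV = 3287.2 + 4578.4 = 7865.6 m/s ~ 7866 m/s

7866 m/s


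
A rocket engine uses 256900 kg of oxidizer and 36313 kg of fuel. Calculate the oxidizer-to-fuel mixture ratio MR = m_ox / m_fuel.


MR = 256900 / 36313 = 7.07

7.07


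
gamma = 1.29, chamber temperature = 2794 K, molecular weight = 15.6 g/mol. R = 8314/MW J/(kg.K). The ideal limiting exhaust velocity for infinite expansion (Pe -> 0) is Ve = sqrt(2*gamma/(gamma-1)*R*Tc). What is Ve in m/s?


R = 8314 / 15.6 = 532.95 J/(kg.K)
Ve = sqrt(2 * 1.29 / (1.29 - 1) * 532.95 * 2794) = 3640 m/s

3640 m/s


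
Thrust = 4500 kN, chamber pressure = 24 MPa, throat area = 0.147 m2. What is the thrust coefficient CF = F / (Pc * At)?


CF = 4500000 / (24e6 * 0.147) = 1.28

1.28


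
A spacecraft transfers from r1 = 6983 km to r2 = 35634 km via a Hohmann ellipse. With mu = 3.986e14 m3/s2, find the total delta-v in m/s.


V1 = sqrt(mu/r1) = 7555.23 m/s
dV1 = V1*(sqrt(2*r2/(r1+r2)) - 1) = 2214.97 m/s
V2 = sqrt(mu/r2) = 3344.54 m/s
dV2 = V2*(1 - sqrt(2*r1/(r1+r2))) = 1429.93 m/s
Total dV = 3645 m/s

3645 m/s


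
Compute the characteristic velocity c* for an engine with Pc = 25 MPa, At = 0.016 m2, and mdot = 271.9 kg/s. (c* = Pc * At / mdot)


c* = 25e6 * 0.016 / 271.9 = 1471 m/s

1471 m/s


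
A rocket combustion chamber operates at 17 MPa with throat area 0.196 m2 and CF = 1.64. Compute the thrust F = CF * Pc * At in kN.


F = 1.64 * 17e6 * 0.196 = 5.4645e+06 N = 5464.5 kN

5464.5 kN


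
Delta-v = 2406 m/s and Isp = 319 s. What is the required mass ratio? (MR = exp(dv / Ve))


Ve = 319 * 9.81 = 3129.39 m/s
MR = exp(2406 / 3129.39) = 2.157

2.157


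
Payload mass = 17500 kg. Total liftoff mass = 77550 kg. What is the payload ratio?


PR = 17500 / 77550 = 0.2257

0.2257


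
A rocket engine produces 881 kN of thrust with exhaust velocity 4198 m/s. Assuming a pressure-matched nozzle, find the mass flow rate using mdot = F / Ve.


mdot = F / Ve = 881000 / 4198 = 209.9 kg/s

209.9 kg/s


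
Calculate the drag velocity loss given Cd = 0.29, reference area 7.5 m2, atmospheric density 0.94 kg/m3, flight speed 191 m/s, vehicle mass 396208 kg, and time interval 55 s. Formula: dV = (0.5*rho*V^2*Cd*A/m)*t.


D = 0.5 * 0.94 * 191^2 * 0.29 * 7.5 = 37292.7 N
a = 37292.7 / 396208 = 0.0941 m/s2
dV = 0.0941 * 55 = 5.2 m/s

5.2 m/s


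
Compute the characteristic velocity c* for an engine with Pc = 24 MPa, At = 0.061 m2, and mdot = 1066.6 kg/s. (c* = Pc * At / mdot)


c* = 24e6 * 0.061 / 1066.6 = 1373 m/s

1373 m/s


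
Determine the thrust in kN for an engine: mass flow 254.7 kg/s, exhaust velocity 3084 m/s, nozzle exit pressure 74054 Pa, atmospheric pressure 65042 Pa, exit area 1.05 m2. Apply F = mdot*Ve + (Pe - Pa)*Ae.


F = 254.7 * 3084 + (74054 - 65042) * 1.05 = 794957.0 N = 795.0 kN

795.0 kN


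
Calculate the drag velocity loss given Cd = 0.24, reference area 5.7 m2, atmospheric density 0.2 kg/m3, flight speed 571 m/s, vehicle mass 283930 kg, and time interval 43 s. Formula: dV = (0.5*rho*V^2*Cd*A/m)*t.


D = 0.5 * 0.2 * 571^2 * 0.24 * 5.7 = 44602.41 N
a = 44602.41 / 283930 = 0.1571 m/s2
dV = 0.1571 * 43 = 6.8 m/s

6.8 m/s


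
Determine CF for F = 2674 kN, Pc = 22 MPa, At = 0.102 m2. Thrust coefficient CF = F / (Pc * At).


CF = 2674000 / (22e6 * 0.102) = 1.19

1.19


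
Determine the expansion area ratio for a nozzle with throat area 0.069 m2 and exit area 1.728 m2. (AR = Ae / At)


AR = 1.728 / 0.069 = 25.0

25.0


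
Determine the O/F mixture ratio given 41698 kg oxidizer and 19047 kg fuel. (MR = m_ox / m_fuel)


MR = 41698 / 19047 = 2.19

2.19


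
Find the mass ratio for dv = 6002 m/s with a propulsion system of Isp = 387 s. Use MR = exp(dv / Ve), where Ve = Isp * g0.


Ve = 387 * 9.81 = 3796.47 m/s
MR = exp(6002 / 3796.47) = 4.86

4.86


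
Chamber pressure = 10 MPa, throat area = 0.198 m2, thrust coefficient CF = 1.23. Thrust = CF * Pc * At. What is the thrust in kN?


F = 1.23 * 10e6 * 0.198 = 2.4354e+06 N = 2435.4 kN

2435.4 kN


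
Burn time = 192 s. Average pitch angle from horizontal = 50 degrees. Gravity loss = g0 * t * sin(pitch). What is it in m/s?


GL = 9.81 * 192 * sin(50 deg) = 1443 m/s

1443 m/s


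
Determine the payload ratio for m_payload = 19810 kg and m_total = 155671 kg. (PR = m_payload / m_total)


PR = 19810 / 155671 = 0.1273

0.1273


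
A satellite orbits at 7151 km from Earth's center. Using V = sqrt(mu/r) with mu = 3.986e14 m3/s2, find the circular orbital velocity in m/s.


V = sqrt(3.986e14 / 7151000) = 7466 m/s

7466 m/s


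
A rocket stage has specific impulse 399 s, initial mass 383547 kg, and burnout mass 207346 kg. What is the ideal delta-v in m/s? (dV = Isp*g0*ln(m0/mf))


Ve = 399 * 9.81 = 3914.19 m/s
dV = 3914.19 * ln(383547/207346) = 2408 m/s

2408 m/s


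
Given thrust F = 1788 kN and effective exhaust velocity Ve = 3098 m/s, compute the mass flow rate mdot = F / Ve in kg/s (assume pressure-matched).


mdot = F / Ve = 1788000 / 3098 = 577.1 kg/s

577.1 kg/s


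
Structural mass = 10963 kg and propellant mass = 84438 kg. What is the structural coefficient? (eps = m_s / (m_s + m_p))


eps = 10963 / (10963 + 84438) = 0.1149

0.1149


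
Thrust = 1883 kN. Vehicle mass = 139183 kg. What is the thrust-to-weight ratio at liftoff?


TWR = 1883000 / (139183 * 9.81) = 1.38

1.38


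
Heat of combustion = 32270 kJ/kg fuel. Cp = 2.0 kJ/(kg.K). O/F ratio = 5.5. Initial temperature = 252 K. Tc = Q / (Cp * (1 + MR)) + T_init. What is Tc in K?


Tc = 32270 / (2.0 * (1 + 5.5)) + 252 = 2734 K

2734 K


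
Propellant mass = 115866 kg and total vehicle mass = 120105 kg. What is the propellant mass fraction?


PMF = 115866 / 120105 = 0.965

0.965


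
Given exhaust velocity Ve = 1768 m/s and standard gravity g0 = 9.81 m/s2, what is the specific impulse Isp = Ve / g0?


Isp = Ve / g0 = 1768 / 9.81 = 180.2 s

180.2 s


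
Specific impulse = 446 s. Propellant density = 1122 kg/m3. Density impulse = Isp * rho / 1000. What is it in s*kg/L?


rho*Isp = 446 * 1122 / 1000 = 500 s*kg/L

500 s*kg/L


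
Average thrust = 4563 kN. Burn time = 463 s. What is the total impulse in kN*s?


It = 4563 * 463 = 2112669 kN*s

2112669 kN*s


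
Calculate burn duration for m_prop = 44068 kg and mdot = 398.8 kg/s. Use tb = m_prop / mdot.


tb = 44068 / 398.8 = 110.5 s

110.5 s


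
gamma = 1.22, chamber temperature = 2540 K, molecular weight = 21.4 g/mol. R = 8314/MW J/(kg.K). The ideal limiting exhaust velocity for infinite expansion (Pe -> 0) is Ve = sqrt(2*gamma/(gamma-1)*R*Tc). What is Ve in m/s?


R = 8314 / 21.4 = 388.5 J/(kg.K)
Ve = sqrt(2 * 1.22 / (1.22 - 1) * 388.5 * 2540) = 3308 m/s

3308 m/s


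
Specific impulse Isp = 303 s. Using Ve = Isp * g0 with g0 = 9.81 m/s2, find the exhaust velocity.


Ve = Isp * g0 = 303 * 9.81 = 2972.4 m/s

2972.4 m/s


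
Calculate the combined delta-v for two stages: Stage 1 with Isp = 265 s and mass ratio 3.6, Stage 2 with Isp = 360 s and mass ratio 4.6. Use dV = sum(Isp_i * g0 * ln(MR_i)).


dV1 = 265 * 9.81 * ln(3.6) = 3330.0 m/s
dV2 = 360 * 9.81 * ln(4.6) = 5389.4 m/s
Total dV = 3330.0 + 5389.4 = 8719.4 m/s ~ 8719 m/s

8719 m/s


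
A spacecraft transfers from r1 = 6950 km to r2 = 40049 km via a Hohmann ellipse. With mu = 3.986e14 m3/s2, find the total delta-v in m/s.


V1 = sqrt(mu/r1) = 7573.14 m/s
dV1 = V1*(sqrt(2*r2/(r1+r2)) - 1) = 2313.36 m/s
V2 = sqrt(mu/r2) = 3154.81 m/s
dV2 = V2*(1 - sqrt(2*r1/(r1+r2))) = 1439.13 m/s
Total dV = 3752 m/s

3752 m/s


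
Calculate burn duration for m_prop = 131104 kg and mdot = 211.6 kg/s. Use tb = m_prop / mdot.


tb = 131104 / 211.6 = 619.6 s

619.6 s


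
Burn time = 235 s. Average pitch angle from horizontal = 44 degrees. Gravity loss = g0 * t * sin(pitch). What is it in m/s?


GL = 9.81 * 235 * sin(44 deg) = 1601 m/s

1601 m/s


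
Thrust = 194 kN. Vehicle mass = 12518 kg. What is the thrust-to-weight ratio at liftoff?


TWR = 194000 / (12518 * 9.81) = 1.58

1.58


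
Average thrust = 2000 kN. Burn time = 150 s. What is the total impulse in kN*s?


It = 2000 * 150 = 300000 kN*s

300000 kN*s


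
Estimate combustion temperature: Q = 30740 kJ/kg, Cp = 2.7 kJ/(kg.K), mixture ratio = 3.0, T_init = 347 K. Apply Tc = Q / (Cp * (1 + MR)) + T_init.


Tc = 30740 / (2.7 * (1 + 3.0)) + 347 = 3193 K

3193 K


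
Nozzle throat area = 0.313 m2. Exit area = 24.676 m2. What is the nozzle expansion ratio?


AR = 24.676 / 0.313 = 78.8

78.8


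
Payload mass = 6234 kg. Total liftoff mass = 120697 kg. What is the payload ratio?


PR = 6234 / 120697 = 0.0516

0.0516


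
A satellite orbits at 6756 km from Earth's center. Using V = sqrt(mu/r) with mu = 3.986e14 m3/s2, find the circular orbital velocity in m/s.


V = sqrt(3.986e14 / 6756000) = 7681 m/s

7681 m/s


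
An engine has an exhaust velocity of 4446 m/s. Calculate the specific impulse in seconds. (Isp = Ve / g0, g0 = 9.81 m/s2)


Isp = Ve / g0 = 4446 / 9.81 = 453.2 s

453.2 s


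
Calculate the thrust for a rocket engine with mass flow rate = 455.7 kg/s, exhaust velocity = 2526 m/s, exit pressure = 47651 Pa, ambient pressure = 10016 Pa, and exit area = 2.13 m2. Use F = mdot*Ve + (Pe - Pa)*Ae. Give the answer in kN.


F = 455.7 * 2526 + (47651 - 10016) * 2.13 = 1.2313e+06 N = 1231.3 kN

1231.3 kN


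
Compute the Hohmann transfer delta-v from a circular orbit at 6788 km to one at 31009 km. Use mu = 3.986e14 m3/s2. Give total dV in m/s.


V1 = sqrt(mu/r1) = 7662.98 m/s
dV1 = V1*(sqrt(2*r2/(r1+r2)) - 1) = 2152.87 m/s
V2 = sqrt(mu/r2) = 3585.29 m/s
dV2 = V2*(1 - sqrt(2*r1/(r1+r2))) = 1436.56 m/s
Total dV = 3589 m/s

3589 m/s


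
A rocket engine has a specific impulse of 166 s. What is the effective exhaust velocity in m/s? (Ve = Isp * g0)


Ve = Isp * g0 = 166 * 9.81 = 1628.5 m/s

1628.5 m/s


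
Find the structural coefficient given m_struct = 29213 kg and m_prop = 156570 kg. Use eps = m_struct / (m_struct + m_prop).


eps = 29213 / (29213 + 156570) = 0.1572

0.1572


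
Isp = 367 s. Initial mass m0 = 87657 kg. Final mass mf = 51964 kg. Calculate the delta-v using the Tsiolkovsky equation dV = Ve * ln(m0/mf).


Ve = 367 * 9.81 = 3600.27 m/s
dV = 3600.27 * ln(87657/51964) = 1883 m/s

1883 m/s


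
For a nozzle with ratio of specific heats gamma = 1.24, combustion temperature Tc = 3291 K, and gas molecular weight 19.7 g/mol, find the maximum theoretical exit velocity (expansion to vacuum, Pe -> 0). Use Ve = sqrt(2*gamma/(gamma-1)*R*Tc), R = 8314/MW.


R = 8314 / 19.7 = 422.03 J/(kg.K)
Ve = sqrt(2 * 1.24 / (1.24 - 1) * 422.03 * 3291) = 3788 m/s

3788 m/s


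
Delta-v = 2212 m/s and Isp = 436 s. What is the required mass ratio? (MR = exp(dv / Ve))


Ve = 436 * 9.81 = 4277.16 m/s
MR = exp(2212 / 4277.16) = 1.677

1.677


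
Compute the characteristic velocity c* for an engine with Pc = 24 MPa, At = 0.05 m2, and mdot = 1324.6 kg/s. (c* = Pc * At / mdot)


c* = 24e6 * 0.05 / 1324.6 = 906 m/s

906 m/s


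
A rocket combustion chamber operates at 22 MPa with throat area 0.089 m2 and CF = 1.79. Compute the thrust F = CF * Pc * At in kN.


F = 1.79 * 22e6 * 0.089 = 3.5048e+06 N = 3504.8 kN

3504.8 kN


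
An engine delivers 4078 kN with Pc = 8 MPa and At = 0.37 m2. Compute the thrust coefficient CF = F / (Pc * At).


CF = 4078000 / (8e6 * 0.37) = 1.38

1.38


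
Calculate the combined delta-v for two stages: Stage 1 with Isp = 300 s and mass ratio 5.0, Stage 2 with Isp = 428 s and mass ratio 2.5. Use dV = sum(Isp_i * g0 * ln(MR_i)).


dV1 = 300 * 9.81 * ln(5.0) = 4736.6 m/s
dV2 = 428 * 9.81 * ln(2.5) = 3847.2 m/s
Total dV = 4736.6 + 3847.2 = 8583.8 m/s ~ 8584 m/s

8584 m/s


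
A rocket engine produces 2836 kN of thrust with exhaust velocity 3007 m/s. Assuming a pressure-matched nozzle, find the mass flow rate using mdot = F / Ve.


mdot = F / Ve = 2836000 / 3007 = 943.1 kg/s

943.1 kg/s


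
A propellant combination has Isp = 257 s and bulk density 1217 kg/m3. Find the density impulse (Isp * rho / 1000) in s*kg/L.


rho*Isp = 257 * 1217 / 1000 = 313 s*kg/L

313 s*kg/L


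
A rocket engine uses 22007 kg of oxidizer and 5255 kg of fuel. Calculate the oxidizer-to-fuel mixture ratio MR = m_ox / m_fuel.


MR = 22007 / 5255 = 4.19

4.19


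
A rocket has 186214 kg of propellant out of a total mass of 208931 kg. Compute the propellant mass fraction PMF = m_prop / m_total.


PMF = 186214 / 208931 = 0.891

0.891


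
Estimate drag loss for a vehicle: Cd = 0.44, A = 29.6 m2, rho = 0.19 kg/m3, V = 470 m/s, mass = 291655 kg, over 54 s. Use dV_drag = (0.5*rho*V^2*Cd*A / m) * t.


D = 0.5 * 0.19 * 470^2 * 0.44 * 29.6 = 273315.15 N
a = 273315.15 / 291655 = 0.9371 m/s2
dV = 0.9371 * 54 = 50.6 m/s

50.6 m/s


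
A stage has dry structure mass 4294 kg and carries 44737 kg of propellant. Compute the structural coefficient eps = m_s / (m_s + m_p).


eps = 4294 / (4294 + 44737) = 0.0876

0.0876


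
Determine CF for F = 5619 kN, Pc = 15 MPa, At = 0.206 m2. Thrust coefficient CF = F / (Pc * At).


CF = 5619000 / (15e6 * 0.206) = 1.82

1.82


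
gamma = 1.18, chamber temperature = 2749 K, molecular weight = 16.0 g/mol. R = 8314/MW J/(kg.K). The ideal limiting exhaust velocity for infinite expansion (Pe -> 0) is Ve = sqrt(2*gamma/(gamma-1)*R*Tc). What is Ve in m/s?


R = 8314 / 16.0 = 519.62 J/(kg.K)
Ve = sqrt(2 * 1.18 / (1.18 - 1) * 519.62 * 2749) = 4328 m/s

4328 m/s


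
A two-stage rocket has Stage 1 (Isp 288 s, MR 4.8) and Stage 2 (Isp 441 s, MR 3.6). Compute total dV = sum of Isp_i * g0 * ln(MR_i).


dV1 = 288 * 9.81 * ln(4.8) = 4431.8 m/s
dV2 = 441 * 9.81 * ln(3.6) = 5541.6 m/s
Total dV = 4431.8 + 5541.6 = 9973.4 m/s ~ 9973 m/s

9973 m/s


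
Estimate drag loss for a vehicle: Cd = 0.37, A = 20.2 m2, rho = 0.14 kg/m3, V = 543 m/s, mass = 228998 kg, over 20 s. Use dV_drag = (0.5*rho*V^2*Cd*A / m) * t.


D = 0.5 * 0.14 * 543^2 * 0.37 * 20.2 = 154259.1 N
a = 154259.1 / 228998 = 0.6736 m/s2
dV = 0.6736 * 20 = 13.5 m/s

13.5 m/s


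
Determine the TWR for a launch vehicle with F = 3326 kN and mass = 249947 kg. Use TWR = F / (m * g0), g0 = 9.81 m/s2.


TWR = 3326000 / (249947 * 9.81) = 1.36

1.36


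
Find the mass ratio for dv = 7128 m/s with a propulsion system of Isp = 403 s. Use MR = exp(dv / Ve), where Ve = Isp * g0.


Ve = 403 * 9.81 = 3953.43 m/s
MR = exp(7128 / 3953.43) = 6.068

6.068


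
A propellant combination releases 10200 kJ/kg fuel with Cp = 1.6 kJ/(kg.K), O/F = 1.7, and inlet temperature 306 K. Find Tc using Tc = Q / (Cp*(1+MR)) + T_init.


Tc = 10200 / (1.6 * (1 + 1.7)) + 306 = 2667 K

2667 K


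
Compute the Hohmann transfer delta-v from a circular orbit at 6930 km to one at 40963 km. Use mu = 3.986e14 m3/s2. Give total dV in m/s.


V1 = sqrt(mu/r1) = 7584.06 m/s
dV1 = V1*(sqrt(2*r2/(r1+r2)) - 1) = 2335.14 m/s
V2 = sqrt(mu/r2) = 3119.41 m/s
dV2 = V2*(1 - sqrt(2*r1/(r1+r2))) = 1441.31 m/s
Total dV = 3776 m/s

3776 m/s


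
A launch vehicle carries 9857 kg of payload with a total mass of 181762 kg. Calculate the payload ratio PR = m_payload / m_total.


PR = 9857 / 181762 = 0.0542

0.0542


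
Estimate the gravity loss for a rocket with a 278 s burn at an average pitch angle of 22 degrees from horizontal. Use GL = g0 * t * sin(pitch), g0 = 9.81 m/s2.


GL = 9.81 * 278 * sin(22 deg) = 1022 m/s

1022 m/s


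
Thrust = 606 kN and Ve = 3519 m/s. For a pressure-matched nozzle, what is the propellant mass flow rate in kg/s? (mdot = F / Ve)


mdot = F / Ve = 606000 / 3519 = 172.2 kg/s

172.2 kg/s


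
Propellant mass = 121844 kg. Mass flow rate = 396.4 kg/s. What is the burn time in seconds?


tb = 121844 / 396.4 = 307.4 s

307.4 s


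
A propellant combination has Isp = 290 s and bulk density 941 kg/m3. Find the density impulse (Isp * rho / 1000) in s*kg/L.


rho*Isp = 290 * 941 / 1000 = 273 s*kg/L

273 s*kg/L


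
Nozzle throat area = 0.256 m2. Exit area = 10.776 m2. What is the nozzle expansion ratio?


AR = 10.776 / 0.256 = 42.1

42.1


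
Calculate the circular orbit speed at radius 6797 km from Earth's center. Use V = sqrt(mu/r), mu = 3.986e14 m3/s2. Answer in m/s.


V = sqrt(3.986e14 / 6797000) = 7658 m/s

7658 m/s


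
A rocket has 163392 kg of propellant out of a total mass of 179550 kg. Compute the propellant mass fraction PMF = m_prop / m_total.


PMF = 163392 / 179550 = 0.91

0.91


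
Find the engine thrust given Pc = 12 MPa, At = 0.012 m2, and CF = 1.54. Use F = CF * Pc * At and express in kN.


F = 1.54 * 12e6 * 0.012 = 221760.0 N = 221.8 kN

221.8 kN


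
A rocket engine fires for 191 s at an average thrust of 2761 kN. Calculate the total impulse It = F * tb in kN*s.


It = 2761 * 191 = 527351 kN*s

527351 kN*s


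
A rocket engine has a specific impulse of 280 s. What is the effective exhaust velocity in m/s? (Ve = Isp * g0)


Ve = Isp * g0 = 280 * 9.81 = 2746.8 m/s

2746.8 m/s


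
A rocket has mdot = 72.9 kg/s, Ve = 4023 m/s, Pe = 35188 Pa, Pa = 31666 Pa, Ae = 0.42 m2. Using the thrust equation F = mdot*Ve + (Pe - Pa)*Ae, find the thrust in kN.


F = 72.9 * 4023 + (35188 - 31666) * 0.42 = 294756.0 N = 294.8 kN

294.8 kN


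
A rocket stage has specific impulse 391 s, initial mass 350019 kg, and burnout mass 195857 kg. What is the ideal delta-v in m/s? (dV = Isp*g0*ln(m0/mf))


Ve = 391 * 9.81 = 3835.71 m/s
dV = 3835.71 * ln(350019/195857) = 2227 m/s

2227 m/s


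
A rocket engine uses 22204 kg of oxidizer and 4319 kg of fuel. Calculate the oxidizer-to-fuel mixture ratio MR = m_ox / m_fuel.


MR = 22204 / 4319 = 5.14

5.14


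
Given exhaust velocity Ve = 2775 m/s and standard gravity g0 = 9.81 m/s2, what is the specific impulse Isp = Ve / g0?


Isp = Ve / g0 = 2775 / 9.81 = 282.9 s

282.9 s


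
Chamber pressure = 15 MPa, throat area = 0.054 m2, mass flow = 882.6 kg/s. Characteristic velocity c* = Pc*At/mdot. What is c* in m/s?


c* = 15e6 * 0.054 / 882.6 = 918 m/s

918 m/s


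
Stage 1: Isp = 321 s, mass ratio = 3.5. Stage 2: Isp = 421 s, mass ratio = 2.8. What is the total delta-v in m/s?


dV1 = 321 * 9.81 * ln(3.5) = 3945.0 m/s
dV2 = 421 * 9.81 * ln(2.8) = 4252.3 m/s
Total dV = 3945.0 + 4252.3 = 8197.3 m/s ~ 8197 m/s

8197 m/s


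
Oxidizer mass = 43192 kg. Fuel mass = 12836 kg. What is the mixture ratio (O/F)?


MR = 43192 / 12836 = 3.36

3.36


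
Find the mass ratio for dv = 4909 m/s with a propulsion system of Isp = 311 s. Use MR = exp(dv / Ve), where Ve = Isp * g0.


Ve = 311 * 9.81 = 3050.91 m/s
MR = exp(4909 / 3050.91) = 4.998

4.998


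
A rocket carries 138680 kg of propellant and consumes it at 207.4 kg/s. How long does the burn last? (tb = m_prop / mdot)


tb = 138680 / 207.4 = 668.7 s

668.7 s


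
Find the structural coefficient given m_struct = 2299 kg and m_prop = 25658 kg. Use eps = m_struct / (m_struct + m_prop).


eps = 2299 / (2299 + 25658) = 0.0822

0.0822
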